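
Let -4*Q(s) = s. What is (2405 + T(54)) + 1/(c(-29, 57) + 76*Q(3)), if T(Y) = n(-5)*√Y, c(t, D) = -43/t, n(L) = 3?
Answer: 3872021/1610 + 9*√6 ≈ 2427.0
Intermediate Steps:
Q(s) = -s/4
T(Y) = 3*√Y
(2405 + T(54)) + 1/(c(-29, 57) + 76*Q(3)) = (2405 + 3*√54) + 1/(-43/(-29) + 76*(-¼*3)) = (2405 + 3*(3*√6)) + 1/(-43*(-1/29) + 76*(-¾)) = (2405 + 9*√6) + 1/(43/29 - 57) = (2405 + 9*√6) + 1/(-1610/29) = (2405 + 9*√6) - 29/1610 = 3872021/1610 + 9*√6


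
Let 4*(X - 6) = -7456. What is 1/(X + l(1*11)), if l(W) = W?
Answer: -1/1847 ≈ -0.00054142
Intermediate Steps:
X = -1858 (X = 6 + (¼)*(-7456) = 6 - 1864 = -1858)
1/(X + l(1*11)) = 1/(-1858 + 1*11) = 1/(-1858 + 11) = 1/(-1847) = -1/1847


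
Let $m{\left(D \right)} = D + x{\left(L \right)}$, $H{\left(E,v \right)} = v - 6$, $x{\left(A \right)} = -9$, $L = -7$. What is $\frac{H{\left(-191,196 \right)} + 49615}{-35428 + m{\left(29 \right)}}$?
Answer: $- \frac{49805}{35408} \approx -1.4066$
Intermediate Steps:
$H{\left(E,v \right)} = -6 + v$ ($H{\left(E,v \right)} = v - 6 = -6 + v$)
$m{\left(D \right)} = -9 + D$ ($m{\left(D \right)} = D - 9 = -9 + D$)
$\frac{H{\left(-191,196 \right)} + 49615}{-35428 + m{\left(29 \right)}} = \frac{\left(-6 + 196\right) + 49615}{-35428 + \left(-9 + 29\right)} = \frac{190 + 49615}{-35428 + 20} = \frac{49805}{-35408} = 49805 \left(- \frac{1}{35408}\right) = - \frac{49805}{35408}$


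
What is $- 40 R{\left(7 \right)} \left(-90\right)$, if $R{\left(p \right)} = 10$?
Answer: $36000$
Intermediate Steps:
$- 40 R{\left(7 \right)} \left(-90\right) = \left(-40\right) 10 \left(-90\right) = \left(-400\right) \left(-90\right) = 36000$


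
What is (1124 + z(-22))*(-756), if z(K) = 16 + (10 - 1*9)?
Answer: -862596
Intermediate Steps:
z(K) = 17 (z(K) = 16 + (10 - 9) = 16 + 1 = 17)
(1124 + z(-22))*(-756) = (1124 + 17)*(-756) = 1141*(-756) = -862596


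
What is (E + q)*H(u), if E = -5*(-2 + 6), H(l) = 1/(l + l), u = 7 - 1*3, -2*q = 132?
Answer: -43/4 ≈ -10.750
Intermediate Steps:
q = -66 (q = -1/2*132 = -66)
u = 4 (u = 7 - 3 = 4)
H(l) = 1/(2*l)
E = -20 (E = -5*4 = -20)
(E + q)*H(u) = (-20 - 66)*((1/2)/4) = -43/4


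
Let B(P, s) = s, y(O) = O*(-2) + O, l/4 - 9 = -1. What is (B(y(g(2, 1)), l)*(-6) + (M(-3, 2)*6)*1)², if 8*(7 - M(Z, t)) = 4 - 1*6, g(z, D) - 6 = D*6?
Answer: 88209/4 ≈ 22052.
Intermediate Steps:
l = 32 (l = 36 + 4*(-1) = 36 - 4 = 32)
g(z, D) = 6 + 6*D (g(z, D) = 6 + D*6 = 6 + 6*D)
y(O) = -O (y(O) = -2*O + O = -O)
M(Z, t) = 29/4 (M(Z, t) = 7 - (4 - 1*6)/8 = 7 - (4 - 6)/8 = 7 - ⅛*(-2) = 7 + ¼ = 29/4)
(B(y(g(2, 1)), l)*(-6) + (M(-3, 2)*6)*1)² = (32*(-6) + ((29/4)*6)*1)² = (-192 + (87/2)*1)² = (-192 + 87/2)² = (-297/2)² = 88209/4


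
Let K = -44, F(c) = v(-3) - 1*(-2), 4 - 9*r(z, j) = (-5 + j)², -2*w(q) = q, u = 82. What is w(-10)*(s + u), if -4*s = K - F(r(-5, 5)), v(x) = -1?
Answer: 1865/4 ≈ 466.25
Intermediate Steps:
w(q) = -q/2
r(z, j) = 4/9 - (-5 + j)²/9
F(c) = 1 (F(c) = -1 - 1*(-2) = -1 + 2 = 1)
s = 45/4 (s = -(-44 - 1*1)/4 = -(-44 - 1)/4 = -¼*(-45) = 45/4 ≈ 11.250)
w(-10)*(s + u) = (-½*(-10))*(45/4 + 82) = 5*(373/4) = 1865/4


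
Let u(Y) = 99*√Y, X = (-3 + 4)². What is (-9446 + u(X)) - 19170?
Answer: -28517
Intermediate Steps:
X = 1 (X = 1² = 1)
(-9446 + u(X)) - 19170 = (-9446 + 99*√1) - 19170 = (-9446 + 99*1) - 19170 = (-9446 + 99) - 19170 = -9347 - 19170 = -28517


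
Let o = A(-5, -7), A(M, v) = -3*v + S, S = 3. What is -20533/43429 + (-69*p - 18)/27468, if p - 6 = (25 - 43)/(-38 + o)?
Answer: -456255757/927817156 ≈ -0.49175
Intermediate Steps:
A(M, v) = 3 - 3*v (A(M, v) = -3*v + 3 = 3 - 3*v)
o = 24 (o = 3 - 3*(-7) = 3 + 21 = 24)
p = 51/7 (p = 6 + (25 - 43)/(-38 + 24) = 6 - 18/(-14) = 6 - 18*(-1/14) = 6 + 9/7 = 51/7 ≈ 7.2857)
-20533/43429 + (-69*p - 18)/27468 = -20533/43429 + (-69*51/7 - 18)/27468 = -20533*1/43429 + (-3519/7 - 18)*(1/27468) = -20533/43429 - 3645/7*1/27468 = -20533/43429 - 405/21364 = -456255757/927817156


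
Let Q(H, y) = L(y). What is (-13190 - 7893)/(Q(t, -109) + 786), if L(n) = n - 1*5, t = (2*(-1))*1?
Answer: -21083/672 ≈ -31.374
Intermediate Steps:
t = -2 (t = -2*1 = -2)
L(n) = -5 + n (L(n) = n - 5 = -5 + n)
Q(H, y) = -5 + y
(-13190 - 7893)/(Q(t, -109) + 786) = (-13190 - 7893)/((-5 - 109) + 786) = -21083/(-114 + 786) = -21083/672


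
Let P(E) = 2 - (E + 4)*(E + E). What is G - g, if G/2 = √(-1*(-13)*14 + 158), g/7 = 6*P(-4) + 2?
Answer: -98 + 4*√85 ≈ -61.122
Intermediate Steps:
P(E) = 2 - 2*E*(4 + E) (P(E) = 2 - (4 + E)*2*E = 2 - 2*E*(4 + E))
g = 98 (g = 7*(6*(2 - 8*(-4) - 2*(-4)²) + 2) = 7*(6*(2 + 32 - 2*16) + 2) = 7*(6*(2 + 32 - 32) + 2) = 7*(6*2 + 2) = 7*(12 + 2) = 7*14 = 98)
G = 4*√85 (G = 2*√(-1*(-13)*14 + 158) = 2*√(13*14 + 158) = 2*√(182 + 158) = 2*√340 = 2*(2*√85) = 4*√85 ≈ 36.878)
G - g = 4*√85 - 1*98 = 4*√85 - 98 = -98 + 4*√85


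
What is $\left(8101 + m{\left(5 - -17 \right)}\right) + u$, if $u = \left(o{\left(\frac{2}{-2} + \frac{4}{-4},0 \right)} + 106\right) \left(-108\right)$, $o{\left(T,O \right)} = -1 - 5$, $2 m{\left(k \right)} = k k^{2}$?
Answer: $2625$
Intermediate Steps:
$m{\left(k \right)} = \frac{k^{3}}{2}$ ($m{\left(k \right)} = \frac{k k^{2}}{2} = \frac{k^{3}}{2}$)
$o{\left(T,O \right)} = -6$ ($o{\left(T,O \right)} = -1 - 5 = -6$)
$u = -10800$ ($u = \left(-6 + 106\right) \left(-108\right) = 100 \left(-108\right) = -10800$)
$\left(8101 + m{\left(5 - -17 \right)}\right) + u = \left(8101 + \frac{\left(5 - -17\right)^{3}}{2}\right) - 10800 = \left(8101 + \frac{\left(5 + 17\right)^{3}}{2}\right) - 10800 = \left(8101 + \frac{22^{3}}{2}\right) - 10800 = \left(8101 + \frac{1}{2} \cdot 10648\right) - 10800 = \left(8101 + 5324\right) - 10800 = 13425 - 10800 = 2625$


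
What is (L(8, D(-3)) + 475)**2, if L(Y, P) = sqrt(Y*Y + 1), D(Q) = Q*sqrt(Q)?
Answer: (475 + sqrt(65))**2 ≈ 2.3335e+5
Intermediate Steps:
D(Q) = Q**(3/2)
L(Y, P) = sqrt(1 + Y**2) (L(Y, P) = sqrt(Y**2 + 1) = sqrt(1 + Y**2))
(L(8, D(-3)) + 475)**2 = (sqrt(1 + 8**2) + 475)**2 = (sqrt(1 + 64) + 475)**2 = (sqrt(65) + 475)**2 = (475 + sqrt(65))**2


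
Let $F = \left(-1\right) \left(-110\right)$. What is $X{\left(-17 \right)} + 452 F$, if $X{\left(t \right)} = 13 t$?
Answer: $49499$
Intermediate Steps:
$F = 110$
$X{\left(-17 \right)} + 452 F = 13 \left(-17\right) + 452 \cdot 110 = -221 + 49720 = 49499$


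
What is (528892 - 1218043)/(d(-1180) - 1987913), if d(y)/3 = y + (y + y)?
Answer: 689151/1998533 ≈ 0.34483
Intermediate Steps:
d(y) = 9*y (d(y) = 3*(y + (y + y)) = 3*(y + 2*y) = 3*(3*y) = 9*y)
(528892 - 1218043)/(d(-1180) - 1987913) = (528892 - 1218043)/(9*(-1180) - 1987913) = -689151/(-10620 - 1987913) = -689151/(-1998533) = -689151*(-1/1998533) = 689151/1998533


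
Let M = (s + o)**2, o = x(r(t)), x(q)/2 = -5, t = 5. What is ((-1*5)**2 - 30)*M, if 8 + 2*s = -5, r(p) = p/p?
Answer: -5445/4 ≈ -1361.3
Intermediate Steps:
r(p) = 1
x(q) = -10 (x(q) = 2*(-5) = -10)
o = -10
s = -13/2 (s = -4 + (1/2)*(-5) = -4 - 5/2 = -13/2 ≈ -6.5000)
M = 1089/4 (M = (-13/2 - 10)**2 = (-33/2)**2 = 1089/4 ≈ 272.25)
((-1*5)**2 - 30)*M = ((-1*5)**2 - 30)*(1089/4) = ((-5)**2 - 30)*(1089/4) = (25 - 30)*(1089/4) = -5*1089/4 = -5445/4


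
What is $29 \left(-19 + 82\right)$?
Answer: $1827$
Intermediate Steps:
$29 \left(-19 + 82\right) = 29 \cdot 63 = 1827$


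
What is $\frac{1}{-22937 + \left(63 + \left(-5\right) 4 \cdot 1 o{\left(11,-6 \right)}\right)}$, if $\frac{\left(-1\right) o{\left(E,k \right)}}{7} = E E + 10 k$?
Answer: $- \frac{1}{14334} \approx -6.9764 \cdot 10^{-5}$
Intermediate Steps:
$o{\left(E,k \right)} = - 70 k - 7 E^{2}$ ($o{\left(E,k \right)} = - 7 \left(E E + 10 k\right) = - 7 \left(E^{2} + 10 k\right) = - 70 k - 7 E^{2}$)
$\frac{1}{-22937 + \left(63 + \left(-5\right) 4 \cdot 1 o{\left(11,-6 \right)}\right)} = \frac{1}{-22937 + \left(63 + \left(-5\right) 4 \cdot 1 \left(\left(-70\right) \left(-6\right) - 7 \cdot 11^{2}\right)\right)} = \frac{1}{-22937 + \left(63 + \left(-20\right) 1 \left(420 - 847\right)\right)} = \frac{1}{-22937 - \left(-63 + 20 \left(420 - 847\right)\right)} = \frac{1}{-22937 + \left(63 - -8540\right)} = \frac{1}{-22937 + \left(63 + 8540\right)} = \frac{1}{-22937 + 8603} = \frac{1}{-14334} = - \frac{1}{14334}$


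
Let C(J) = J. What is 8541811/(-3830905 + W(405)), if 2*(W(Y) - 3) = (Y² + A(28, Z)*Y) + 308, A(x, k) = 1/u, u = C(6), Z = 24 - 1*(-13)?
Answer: -34167244/14994807 ≈ -2.2786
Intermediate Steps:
Z = 37 (Z = 24 + 13 = 37)
u = 6
A(x, k) = ⅙ (A(x, k) = 1/6 = ⅙)
W(Y) = 157 + Y²/2 + Y/12 (W(Y) = 3 + ((Y² + Y/6) + 308)/2 = 3 + (308 + Y² + Y/6)/2 = 3 + (154 + Y²/2 + Y/12) = 157 + Y²/2 + Y/12)
8541811/(-3830905 + W(405)) = 8541811/(-3830905 + (157 + (½)*405² + (1/12)*405)) = 8541811/(-3830905 + (157 + (½)*164025 + 135/4)) = 8541811/(-3830905 + (157 + 164025/2 + 135/4)) = 8541811/(-3830905 + 328813/4) = 8541811/(-14994807/4) = 8541811*(-4/14994807) = -34167244/14994807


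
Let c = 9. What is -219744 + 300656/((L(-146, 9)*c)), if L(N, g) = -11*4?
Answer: -21829820/99 ≈ -2.2050e+5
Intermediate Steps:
L(N, g) = -44
-219744 + 300656/((L(-146, 9)*c)) = -219744 + 300656/((-44*9)) = -219744 + 300656/(-396) = -219744 + 300656*(-1/396) = -219744 - 75164/99 = -21829820/99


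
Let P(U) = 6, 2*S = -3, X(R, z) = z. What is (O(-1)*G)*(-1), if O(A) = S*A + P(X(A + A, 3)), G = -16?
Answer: 120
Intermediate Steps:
S = -3/2 (S = (½)*(-3) = -3/2 ≈ -1.5000)
O(A) = 6 - 3*A/2 (O(A) = -3*A/2 + 6 = 6 - 3*A/2)
(O(-1)*G)*(-1) = ((6 - 3/2*(-1))*(-16))*(-1) = ((6 + 3/2)*(-16))*(-1) = ((15/2)*(-16))*(-1) = -120*(-1) = 120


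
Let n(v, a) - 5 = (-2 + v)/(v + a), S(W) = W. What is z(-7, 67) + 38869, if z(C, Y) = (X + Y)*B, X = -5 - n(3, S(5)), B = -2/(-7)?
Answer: 155541/4 ≈ 38885.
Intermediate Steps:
B = 2/7 (B = -2*(-⅐) = 2/7 ≈ 0.28571)
n(v, a) = 5 + (-2 + v)/(a + v) (n(v, a) = 5 + (-2 + v)/(v + a) = 5 + (-2 + v)/(a + v))
X = -81/8 (X = -5 - (-2 + 5*5 + 6*3)/(5 + 3) = -5 - (-2 + 25 + 18)/8 = -5 - 41/8 = -81/8 ≈ -10.125)
z(C, Y) = -81/28 + 2*Y/7 (z(C, Y) = (-81/8 + Y)*(2/7) = -81/28 + 2*Y/7)
z(-7, 67) + 38869 = (-81/28 + (2/7)*67) + 38869 = (-81/28 + 134/7) + 38869 = 65/4 + 38869 = 155541/4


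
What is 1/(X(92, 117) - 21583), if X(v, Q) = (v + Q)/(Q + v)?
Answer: -1/21582 ≈ -4.6335e-5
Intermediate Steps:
X(v, Q) = 1 (X(v, Q) = (Q + v)/(Q + v) = 1)
1/(X(92, 117) - 21583) = 1/(1 - 21583) = 1/(-21582) = -1/21582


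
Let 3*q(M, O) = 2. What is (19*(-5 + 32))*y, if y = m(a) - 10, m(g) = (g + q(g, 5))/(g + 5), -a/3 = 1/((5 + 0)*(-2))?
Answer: -266931/53 ≈ -5036.4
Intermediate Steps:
q(M, O) = ⅔ (q(M, O) = (⅓)*2 = ⅔)
a = 3/10 (a = -3/((5 + 0)*(-2)) = -3*(-1)/(5*2) = -3*(-⅒) = 3/10 ≈ 0.30000)
m(g) = (⅔ + g)/(5 + g) (m(g) = (g + ⅔)/(g + 5) = (⅔ + g)/(5 + g))
y = -1561/159 (y = (⅔ + 3/10)/(5 + 3/10) - 10 = (29/30)/(53/10) - 10 = (10/53)*(29/30) - 10 = 29/159 - 10 = -1561/159 ≈ -9.8176)
(19*(-5 + 32))*y = (19*(-5 + 32))*(-1561/159) = (19*27)*(-1561/159) = 513*(-1561/159) = -266931/53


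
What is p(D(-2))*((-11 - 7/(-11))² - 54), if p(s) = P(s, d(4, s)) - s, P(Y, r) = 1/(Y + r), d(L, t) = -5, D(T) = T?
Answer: 84006/847 ≈ 99.181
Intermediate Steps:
p(s) = 1/(-5 + s) - s (p(s) = 1/(s - 5) - s = 1/(-5 + s) - s)
p(D(-2))*((-11 - 7/(-11))² - 54) = ((1 - 1*(-2)*(-5 - 2))/(-5 - 2))*((-11 - 7/(-11))² - 54) = ((1 - 1*(-2)*(-7))/(-7))*((-11 - 7*(-1/11))² - 54) = (-(1 - 14)/7)*((-11 + 7/11)² - 54) = (-⅐*(-13))*((-114/11)² - 54) = 13*(12996/121 - 54)/7 = (13/7)*(6462/121) = 84006/847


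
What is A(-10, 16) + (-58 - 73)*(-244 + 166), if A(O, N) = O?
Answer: 10208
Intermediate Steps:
A(-10, 16) + (-58 - 73)*(-244 + 166) = -10 + (-58 - 73)*(-244 + 166) = -10 - 131*(-78) = -10 + 10218 = 10208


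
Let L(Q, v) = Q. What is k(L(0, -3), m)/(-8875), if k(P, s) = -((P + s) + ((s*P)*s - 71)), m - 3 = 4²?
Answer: -52/8875 ≈ -0.0058592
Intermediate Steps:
m = 19 (m = 3 + 4² = 3 + 16 = 19)
k(P, s) = 71 - P - s - P*s² (k(P, s) = -((P + s) + ((P*s)*s - 71)) = -((P + s) + (P*s² - 71)) = -((P + s) + (-71 + P*s²)) = -(-71 + P + s + P*s²) = 71 - P - s - P*s²)
k(L(0, -3), m)/(-8875) = (71 - 1*0 - 1*19 - 1*0*19²)/(-8875) = (71 + 0 - 19 - 1*0*361)*(-1/8875) = (71 + 0 - 19 + 0)*(-1/8875) = 52*(-1/8875) = -52/8875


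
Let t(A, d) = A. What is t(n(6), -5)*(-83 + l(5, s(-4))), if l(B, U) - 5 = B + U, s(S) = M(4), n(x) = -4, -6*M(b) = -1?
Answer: 874/3 ≈ 291.33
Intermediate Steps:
M(b) = ⅙ (M(b) = -⅙*(-1) = ⅙)
s(S) = ⅙
l(B, U) = 5 + B + U (l(B, U) = 5 + (B + U) = 5 + B + U)
t(n(6), -5)*(-83 + l(5, s(-4))) = -4*(-83 + (5 + 5 + ⅙)) = -4*(-83 + 61/6) = -4*(-437/6) = 874/3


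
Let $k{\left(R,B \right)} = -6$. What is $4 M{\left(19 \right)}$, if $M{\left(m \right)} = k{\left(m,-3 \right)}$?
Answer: $-24$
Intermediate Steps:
$M{\left(m \right)} = -6$
$4 M{\left(19 \right)} = 4 \left(-6\right) = -24$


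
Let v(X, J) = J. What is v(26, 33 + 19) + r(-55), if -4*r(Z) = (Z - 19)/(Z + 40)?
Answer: 1523/30 ≈ 50.767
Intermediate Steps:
r(Z) = -(-19 + Z)/(4*(40 + Z)) (r(Z) = -(Z - 19)/(4*(Z + 40)) = -(-19 + Z)/(4*(40 + Z)))
v(26, 33 + 19) + r(-55) = (33 + 19) + (19 - 1*(-55))/(4*(40 - 55)) = 52 + (1/4)*(19 + 55)/(-15) = 52 + (1/4)*(-1/15)*74 = 52 - 37/30 = 1523/30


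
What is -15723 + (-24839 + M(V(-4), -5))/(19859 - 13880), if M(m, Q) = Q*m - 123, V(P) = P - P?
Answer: -94032779/5979 ≈ -15727.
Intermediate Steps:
V(P) = 0
M(m, Q) = -123 + Q*m
-15723 + (-24839 + M(V(-4), -5))/(19859 - 13880) = -15723 + (-24839 + (-123 - 5*0))/(19859 - 13880) = -15723 + (-24839 + (-123 + 0))/5979 = -15723 + (-24839 - 123)*(1/5979) = -15723 - 24962*1/5979 = -15723 - 24962/5979 = -94032779/5979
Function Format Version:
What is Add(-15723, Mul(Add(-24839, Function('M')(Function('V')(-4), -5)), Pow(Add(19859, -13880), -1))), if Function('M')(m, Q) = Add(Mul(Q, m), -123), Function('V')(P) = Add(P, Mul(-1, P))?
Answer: Rational(-94032779, 5979) ≈ -15727.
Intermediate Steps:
Function('V')(P) = 0
Function('M')(m, Q) = Add(-123, Mul(Q, m))
Add(-15723, Mul(Add(-24839, Function('M')(Function('V')(-4), -5)), Pow(Add(19859, -13880), -1))) = Add(-15723, Mul(Add(-24839, Add(-123, Mul(-5, 0))), Pow(Add(19859, -13880), -1))) = Add(-15723, Mul(Add(-24839, Add(-123, 0)), Pow(5979, -1))) = Add(-15723, Mul(Add(-24839, -123), Rational(1, 5979))) = Add(-15723, Mul(-24962, Rational(1, 5979))) = Add(-15723, Rational(-24962, 5979)) = Rational(-94032779, 5979)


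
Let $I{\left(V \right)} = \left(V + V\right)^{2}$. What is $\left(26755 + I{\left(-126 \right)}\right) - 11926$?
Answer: $78333$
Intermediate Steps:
$I{\left(V \right)} = 4 V^{2}$ ($I{\left(V \right)} = \left(2 V\right)^{2} = 4 V^{2}$)
$\left(26755 + I{\left(-126 \right)}\right) - 11926 = \left(26755 + 4 \left(-126\right)^{2}\right) - 11926 = \left(26755 + 4 \cdot 15876\right) - 11926 = \left(26755 + 63504\right) - 11926 = 90259 - 11926 = 78333$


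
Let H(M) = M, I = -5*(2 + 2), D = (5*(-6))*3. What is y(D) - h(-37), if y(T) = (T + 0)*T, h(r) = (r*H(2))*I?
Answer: 6620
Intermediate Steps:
D = -90 (D = -30*3 = -90)
I = -20 (I = -5*4 = -20)
h(r) = -40*r (h(r) = (r*2)*(-20) = (2*r)*(-20) = -40*r)
y(T) = T**2 (y(T) = T*T = T**2)
y(D) - h(-37) = (-90)**2 - (-40)*(-37) = 8100 - 1*1480 = 8100 - 1480 = 6620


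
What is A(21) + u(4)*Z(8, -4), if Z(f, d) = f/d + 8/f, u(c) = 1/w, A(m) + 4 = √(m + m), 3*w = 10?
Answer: -43/10 + √42 ≈ 2.1807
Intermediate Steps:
w = 10/3 (w = (⅓)*10 = 10/3 ≈ 3.3333)
A(m) = -4 + √2*√m (A(m) = -4 + √(m + m) = -4 + √(2*m) = -4 + √2*√m)
u(c) = 3/10 (u(c) = 1/(10/3) = 3/10)
Z(f, d) = 8/f + f/d
A(21) + u(4)*Z(8, -4) = (-4 + √2*√21) + 3*(8/8 + 8/(-4))/10 = (-4 + √42) + 3*(8*(⅛) + 8*(-¼))/10 = (-4 + √42) + 3*(1 - 2)/10 = (-4 + √42) + (3/10)*(-1) = (-4 + √42) - 3/10 = -43/10 + √42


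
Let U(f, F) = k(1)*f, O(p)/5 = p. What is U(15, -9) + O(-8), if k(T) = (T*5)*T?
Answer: 35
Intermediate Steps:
k(T) = 5*T² (k(T) = (5*T)*T = 5*T²)
O(p) = 5*p
U(f, F) = 5*f (U(f, F) = (5*1²)*f = (5*1)*f = 5*f)
U(15, -9) + O(-8) = 5*15 + 5*(-8) = 75 - 40 = 35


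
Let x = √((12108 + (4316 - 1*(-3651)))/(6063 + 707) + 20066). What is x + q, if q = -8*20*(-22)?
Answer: 3520 + √36792755166/1354 ≈ 3661.7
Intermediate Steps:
x = √36792755166/1354 (x = √((12108 + (4316 + 3651))/6770 + 20066) = √((12108 + 7967)*(1/6770) + 20066) = √(20075*(1/6770) + 20066) = √(4015/1354 + 20066) = √(27173379/1354) = √36792755166/1354 ≈ 141.67)
q = 3520 (q = -160*(-22) = 3520)
x + q = √36792755166/1354 + 3520 = 3520 + √36792755166/1354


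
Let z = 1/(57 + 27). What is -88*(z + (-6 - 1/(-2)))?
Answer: 10142/21 ≈ 482.95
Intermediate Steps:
z = 1/84 ≈ 0.011905
-88*(z + (-6 - 1/(-2))) = -88*(1/84 + (-6 - 1/(-2))) = -88*(1/84 + (-6 - ½*(-1))) = -88*(1/84 + (-6 + ½)) = -88*(1/84 - 11/2) = -88*(-461/84) = 10142/21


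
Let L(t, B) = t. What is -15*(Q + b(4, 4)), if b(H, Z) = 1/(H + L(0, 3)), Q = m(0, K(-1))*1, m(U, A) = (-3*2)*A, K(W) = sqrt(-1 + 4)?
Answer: -15/4 + 90*sqrt(3) ≈ 152.13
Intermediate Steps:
K(W) = sqrt(3)
m(U, A) = -6*A
Q = -6*sqrt(3) (Q = -6*sqrt(3)*1 = -6*sqrt(3) ≈ -10.392)
b(H, Z) = 1/H (b(H, Z) = 1/(H + 0) = 1/H)
-15*(Q + b(4, 4)) = -15*(-6*sqrt(3) + 1/4) = -15*(1/4 - 6*sqrt(3)) = -15/4 + 90*sqrt(3)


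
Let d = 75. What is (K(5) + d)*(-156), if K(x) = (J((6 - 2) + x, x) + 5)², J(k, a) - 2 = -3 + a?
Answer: -24336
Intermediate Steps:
J(k, a) = -1 + a (J(k, a) = 2 + (-3 + a) = -1 + a)
K(x) = (4 + x)² (K(x) = ((-1 + x) + 5)² = (4 + x)²)
(K(5) + d)*(-156) = ((4 + 5)² + 75)*(-156) = (9² + 75)*(-156) = (81 + 75)*(-156) = 156*(-156) = -24336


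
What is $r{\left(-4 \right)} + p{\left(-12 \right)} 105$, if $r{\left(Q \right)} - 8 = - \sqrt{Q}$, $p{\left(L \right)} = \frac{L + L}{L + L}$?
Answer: $113 - 2 i \approx 113.0 - 2.0 i$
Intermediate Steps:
$p{\left(L \right)} = 1$ ($p{\left(L \right)} = \frac{2 L}{2 L} = 2 L \frac{1}{2 L} = 1$)
$r{\left(Q \right)} = 8 - \sqrt{Q}$
$r{\left(-4 \right)} + p{\left(-12 \right)} 105 = \left(8 - \sqrt{-4}\right) + 1 \cdot 105 = \left(8 - 2 i\right) + 105 = 113 - 2 i$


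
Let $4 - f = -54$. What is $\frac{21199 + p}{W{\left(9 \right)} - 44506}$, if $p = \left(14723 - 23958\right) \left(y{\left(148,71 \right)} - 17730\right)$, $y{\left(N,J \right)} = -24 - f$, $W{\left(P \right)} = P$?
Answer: $- \frac{164515019}{44497} \approx -3697.2$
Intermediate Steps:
$f = 58$ ($f = 4 - -54 = 4 + 54 = 58$)
$y{\left(N,J \right)} = -82$ ($y{\left(N,J \right)} = -24 - 58 = -82$)
$p = 164493820$ ($p = \left(14723 - 23958\right) \left(-82 - 17730\right) = \left(-9235\right) \left(-17812\right) = 164493820$)
$\frac{21199 + p}{W{\left(9 \right)} - 44506} = \frac{21199 + 164493820}{9 - 44506} = \frac{164515019}{-44497} = 164515019 \left(- \frac{1}{44497}\right) = - \frac{164515019}{44497}$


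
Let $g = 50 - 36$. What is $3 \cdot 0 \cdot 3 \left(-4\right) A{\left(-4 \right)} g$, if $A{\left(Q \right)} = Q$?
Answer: $0$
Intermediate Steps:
$g = 14$
$3 \cdot 0 \cdot 3 \left(-4\right) A{\left(-4 \right)} g = 3 \cdot 0 \cdot 3 \left(-4\right) \left(-4\right) 14 = 3 \cdot 0 \left(-4\right) \left(-4\right) 14 = 0 \left(-4\right) \left(-4\right) 14 = 0 \left(-4\right) 14 = 0 \cdot 14 = 0$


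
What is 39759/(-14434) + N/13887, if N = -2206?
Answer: -583974637/200444958 ≈ -2.9134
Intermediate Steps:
39759/(-14434) + N/13887 = 39759/(-14434) - 2206/13887 = 39759*(-1/14434) - 2206*1/13887 = -39759/14434 - 2206/13887 = -583974637/200444958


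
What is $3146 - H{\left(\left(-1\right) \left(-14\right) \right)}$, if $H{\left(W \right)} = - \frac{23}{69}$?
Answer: $\frac{9439}{3} \approx 3146.3$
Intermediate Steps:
$H{\left(W \right)} = - \frac{1}{3}$ ($H{\left(W \right)} = \left(-23\right) \frac{1}{69} = - \frac{1}{3}$)
$3146 - H{\left(\left(-1\right) \left(-14\right) \right)} = 3146 - - \frac{1}{3} = 3146 + \frac{1}{3} = \frac{9439}{3}$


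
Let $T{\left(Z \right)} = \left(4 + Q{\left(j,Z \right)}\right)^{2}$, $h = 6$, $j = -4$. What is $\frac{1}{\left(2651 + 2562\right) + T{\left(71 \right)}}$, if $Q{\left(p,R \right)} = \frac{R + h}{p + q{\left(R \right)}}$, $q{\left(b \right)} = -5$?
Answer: $\frac{81}{423934} \approx 0.00019107$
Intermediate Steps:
$Q{\left(p,R \right)} = \frac{6 + R}{-5 + p}$ ($Q{\left(p,R \right)} = \frac{R + 6}{p - 5} = \frac{6 + R}{-5 + p}$)
$T{\left(Z \right)} = \left(\frac{10}{3} - \frac{Z}{9}\right)^{2}$ ($T{\left(Z \right)} = \left(4 + \frac{6 + Z}{-5 - 4}\right)^{2} = \left(4 + \frac{6 + Z}{-9}\right)^{2} = \left(4 - \frac{6 + Z}{9}\right)^{2} = \left(4 - \left(\frac{2}{3} + \frac{Z}{9}\right)\right)^{2} = \left(\frac{10}{3} - \frac{Z}{9}\right)^{2}$)
$\frac{1}{\left(2651 + 2562\right) + T{\left(71 \right)}} = \frac{1}{\left(2651 + 2562\right) + \frac{\left(-30 + 71\right)^{2}}{81}} = \frac{1}{5213 + \frac{41^{2}}{81}} = \frac{1}{5213 + \frac{1}{81} \cdot 1681} = \frac{1}{5213 + \frac{1681}{81}} = \frac{1}{\frac{423934}{81}} = \frac{81}{423934}$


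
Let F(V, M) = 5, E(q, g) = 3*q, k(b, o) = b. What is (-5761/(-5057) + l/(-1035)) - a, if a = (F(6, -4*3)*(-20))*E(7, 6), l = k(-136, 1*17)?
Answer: 10998039887/5233995 ≈ 2101.3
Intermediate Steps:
l = -136
a = -2100 (a = (5*(-20))*(3*7) = -100*21 = -2100)
(-5761/(-5057) + l/(-1035)) - a = (-5761/(-5057) - 136/(-1035)) - 1*(-2100) = (-5761*(-1/5057) - 136*(-1/1035)) + 2100 = (5761/5057 + 136/1035) + 2100 = 6650387/5233995 + 2100 = 10998039887/5233995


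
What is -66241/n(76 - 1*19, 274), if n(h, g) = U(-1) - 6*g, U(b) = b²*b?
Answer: 9463/235 ≈ 40.268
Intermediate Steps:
U(b) = b³
n(h, g) = -1 - 6*g (n(h, g) = (-1)³ - 6*g = -1 - 6*g)
-66241/n(76 - 1*19, 274) = -66241/(-1 - 6*274) = -66241/(-1 - 1644) = -66241/(-1645) = -66241*(-1/1645) = 9463/235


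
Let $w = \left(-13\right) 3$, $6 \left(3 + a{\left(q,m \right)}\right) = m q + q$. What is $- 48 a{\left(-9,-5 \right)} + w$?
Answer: $-183$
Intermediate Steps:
$a{\left(q,m \right)} = -3 + \frac{q}{6} + \frac{m q}{6}$ ($a{\left(q,m \right)} = -3 + \frac{m q + q}{6} = -3 + \frac{q + m q}{6} = -3 + \left(\frac{q}{6} + \frac{m q}{6}\right) = -3 + \frac{q}{6} + \frac{m q}{6}$)
$w = -39$
$- 48 a{\left(-9,-5 \right)} + w = - 48 \left(-3 + \frac{1}{6} \left(-9\right) + \frac{1}{6} \left(-5\right) \left(-9\right)\right) - 39 = - 48 \left(-3 - \frac{3}{2} + \frac{15}{2}\right) - 39 = \left(-48\right) 3 - 39 = -144 - 39 = -183$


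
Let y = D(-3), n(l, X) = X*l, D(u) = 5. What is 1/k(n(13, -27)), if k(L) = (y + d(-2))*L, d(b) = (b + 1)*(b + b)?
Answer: -1/3159 ≈ -0.00031656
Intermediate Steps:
d(b) = 2*b*(1 + b) (d(b) = (1 + b)*(2*b) = 2*b*(1 + b))
y = 5
k(L) = 9*L (k(L) = (5 + 2*(-2)*(1 - 2))*L = (5 + 2*(-2)*(-1))*L = (5 + 4)*L = 9*L)
1/k(n(13, -27)) = 1/(9*(-27*13)) = 1/(9*(-351)) = 1/(-3159) = -1/3159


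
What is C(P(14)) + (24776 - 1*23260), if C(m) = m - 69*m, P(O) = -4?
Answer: 1788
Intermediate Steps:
C(m) = -68*m
C(P(14)) + (24776 - 1*23260) = -68*(-4) + (24776 - 1*23260) = 272 + (24776 - 23260) = 272 + 1516 = 1788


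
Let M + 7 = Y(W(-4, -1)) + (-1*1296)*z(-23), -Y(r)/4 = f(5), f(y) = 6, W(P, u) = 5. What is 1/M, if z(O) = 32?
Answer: -1/41503 ≈ -2.4095e-5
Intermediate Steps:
Y(r) = -24 (Y(r) = -4*6 = -24)
M = -41503 (M = -7 + (-24 - 1*1296*32) = -7 + (-24 - 1296*32) = -7 + (-24 - 41472) = -7 - 41496 = -41503)
1/M = 1/(-41503) = -1/41503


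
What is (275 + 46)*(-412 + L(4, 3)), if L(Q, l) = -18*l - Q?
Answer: -150870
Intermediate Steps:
L(Q, l) = -Q - 18*l
(275 + 46)*(-412 + L(4, 3)) = (275 + 46)*(-412 + (-1*4 - 18*3)) = 321*(-412 + (-4 - 54)) = 321*(-412 - 58) = 321*(-470) = -150870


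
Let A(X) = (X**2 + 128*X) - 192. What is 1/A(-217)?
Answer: 1/19121 ≈ 5.2299e-5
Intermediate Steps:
A(X) = -192 + X**2 + 128*X
1/A(-217) = 1/(-192 + (-217)**2 + 128*(-217)) = 1/(-192 + 47089 - 27776) = 1/19121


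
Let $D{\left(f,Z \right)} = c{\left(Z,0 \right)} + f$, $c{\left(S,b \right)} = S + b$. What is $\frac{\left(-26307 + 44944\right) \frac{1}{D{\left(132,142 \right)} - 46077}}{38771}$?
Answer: $- \frac{18637}{1775828113} \approx -1.0495 \cdot 10^{-5}$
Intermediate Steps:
$D{\left(f,Z \right)} = Z + f$ ($D{\left(f,Z \right)} = \left(Z + 0\right) + f = Z + f$)
$\frac{\left(-26307 + 44944\right) \frac{1}{D{\left(132,142 \right)} - 46077}}{38771} = \frac{\left(-26307 + 44944\right) \frac{1}{\left(142 + 132\right) - 46077}}{38771} = \frac{18637}{274 - 46077} \cdot \frac{1}{38771} = \frac{18637}{-45803} \cdot \frac{1}{38771} = 18637 \left(- \frac{1}{45803}\right) \frac{1}{38771} = \left(- \frac{18637}{45803}\right) \frac{1}{38771} = - \frac{18637}{1775828113}$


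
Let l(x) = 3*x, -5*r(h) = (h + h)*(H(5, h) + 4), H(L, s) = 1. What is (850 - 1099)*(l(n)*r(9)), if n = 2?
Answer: 26892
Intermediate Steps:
r(h) = -2*h (r(h) = -(h + h)*(1 + 4)/5 = -2*h*5/5 = -2*h)
(850 - 1099)*(l(n)*r(9)) = (850 - 1099)*((3*2)*(-2*9)) = -1494*(-18) = -249*(-108) = 26892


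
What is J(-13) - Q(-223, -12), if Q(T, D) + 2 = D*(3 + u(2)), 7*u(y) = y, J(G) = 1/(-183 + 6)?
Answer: 51323/1239 ≈ 41.423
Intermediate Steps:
J(G) = -1/177 (J(G) = 1/(-177) = -1/177)
u(y) = y/7
Q(T, D) = -2 + 23*D/7 (Q(T, D) = -2 + D*(3 + (⅐)*2) = -2 + D*(3 + 2/7) = -2 + D*(23/7) = -2 + 23*D/7)
J(-13) - Q(-223, -12) = -1/177 - (-2 + (23/7)*(-12)) = -1/177 - (-2 - 276/7) = -1/177 - 1*(-290/7) = -1/177 + 290/7 = 51323/1239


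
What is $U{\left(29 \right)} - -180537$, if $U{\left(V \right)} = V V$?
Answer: $181378$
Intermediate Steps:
$U{\left(V \right)} = V^{2}$
$U{\left(29 \right)} - -180537 = 29^{2} - -180537 = 841 + 180537 = 181378$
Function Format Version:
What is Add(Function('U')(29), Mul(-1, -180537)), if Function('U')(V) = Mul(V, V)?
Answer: 181378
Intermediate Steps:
Function('U')(V) = Pow(V, 2)
Add(Function('U')(29), Mul(-1, -180537)) = Add(Pow(29, 2), Mul(-1, -180537)) = Add(841, 180537) = 181378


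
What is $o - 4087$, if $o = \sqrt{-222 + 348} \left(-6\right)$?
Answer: $-4087 - 18 \sqrt{14} \approx -4154.4$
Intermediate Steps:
$o = - 18 \sqrt{14}$ ($o = \sqrt{126} \left(-6\right) = 3 \sqrt{14} \left(-6\right) = - 18 \sqrt{14} \approx -67.35$)
$o - 4087 = - 18 \sqrt{14} - 4087 = -4087 - 18 \sqrt{14}$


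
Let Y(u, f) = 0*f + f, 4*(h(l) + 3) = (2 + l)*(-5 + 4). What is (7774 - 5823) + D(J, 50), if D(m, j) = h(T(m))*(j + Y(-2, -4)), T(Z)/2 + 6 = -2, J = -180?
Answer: 1974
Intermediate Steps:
T(Z) = -16 (T(Z) = -12 + 2*(-2) = -12 - 4 = -16)
h(l) = -7/2 - l/4 (h(l) = -3 + ((2 + l)*(-5 + 4))/4 = -3 + ((2 + l)*(-1))/4 = -3 + (-2 - l)/4 = -3 + (-1/2 - l/4) = -7/2 - l/4)
Y(u, f) = f (Y(u, f) = 0 + f = f)
D(m, j) = -2 + j/2 (D(m, j) = (-7/2 - 1/4*(-16))*(j - 4) = (-7/2 + 4)*(-4 + j) = (-4 + j)/2 = -2 + j/2)
(7774 - 5823) + D(J, 50) = (7774 - 5823) + (-2 + (1/2)*50) = 1951 + (-2 + 25) = 1951 + 23 = 1974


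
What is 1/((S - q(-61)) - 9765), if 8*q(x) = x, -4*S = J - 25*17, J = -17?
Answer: -8/77175 ≈ -0.00010366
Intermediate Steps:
S = 221/2 (S = -(-17 - 25*17)/4 = -(-17 - 425)/4 = -¼*(-442) = 221/2 ≈ 110.50)
q(x) = x/8
1/((S - q(-61)) - 9765) = 1/((221/2 - (-61)/8) - 9765) = 1/((221/2 - 1*(-61/8)) - 9765) = 1/((221/2 + 61/8) - 9765) = 1/(945/8 - 9765) = 1/(-77175/8) = -8/77175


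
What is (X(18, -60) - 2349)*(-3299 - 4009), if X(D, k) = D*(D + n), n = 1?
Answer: 14667156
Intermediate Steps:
X(D, k) = D*(1 + D) (X(D, k) = D*(D + 1) = D*(1 + D))
(X(18, -60) - 2349)*(-3299 - 4009) = (18*(1 + 18) - 2349)*(-3299 - 4009) = (18*19 - 2349)*(-7308) = (342 - 2349)*(-7308) = -2007*(-7308) = 14667156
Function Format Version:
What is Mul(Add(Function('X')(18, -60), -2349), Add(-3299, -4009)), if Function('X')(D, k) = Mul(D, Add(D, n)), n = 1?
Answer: 14667156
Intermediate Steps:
Function('X')(D, k) = Mul(D, Add(1, D)) (Function('X')(D, k) = Mul(D, Add(D, 1)) = Mul(D, Add(1, D)))
Mul(Add(Function('X')(18, -60), -2349), Add(-3299, -4009)) = Mul(Add(Mul(18, Add(1, 18)), -2349), Add(-3299, -4009)) = Mul(Add(Mul(18, 19), -2349), -7308) = Mul(Add(342, -2349), -7308) = Mul(-2007, -7308) = 14667156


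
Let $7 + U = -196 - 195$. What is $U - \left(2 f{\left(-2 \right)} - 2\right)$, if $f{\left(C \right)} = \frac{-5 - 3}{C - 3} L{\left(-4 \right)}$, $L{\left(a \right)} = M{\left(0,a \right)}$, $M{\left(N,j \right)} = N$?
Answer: $-396$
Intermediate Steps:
$L{\left(a \right)} = 0$
$f{\left(C \right)} = 0$ ($f{\left(C \right)} = \frac{-5 - 3}{C - 3} \cdot 0 = - \frac{8}{-3 + C} 0 = 0$)
$U = -398$ ($U = -7 - 391 = -398$)
$U - \left(2 f{\left(-2 \right)} - 2\right) = -398 - \left(2 \cdot 0 - 2\right) = -398 - \left(0 - 2\right) = -398 - -2 = -398 + 2 = -396$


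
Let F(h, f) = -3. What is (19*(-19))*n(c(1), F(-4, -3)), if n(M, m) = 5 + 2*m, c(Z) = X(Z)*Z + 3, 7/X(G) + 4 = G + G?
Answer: 361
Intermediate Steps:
X(G) = 7/(-4 + 2*G) (X(G) = 7/(-4 + (G + G)) = 7/(-4 + 2*G))
c(Z) = 3 + 7*Z/(2*(-2 + Z)) (c(Z) = (7/(2*(-2 + Z)))*Z + 3 = 7*Z/(2*(-2 + Z)) + 3 = 3 + 7*Z/(2*(-2 + Z)))
(19*(-19))*n(c(1), F(-4, -3)) = (19*(-19))*(5 + 2*(-3)) = -361*(5 - 6) = -361*(-1) = 361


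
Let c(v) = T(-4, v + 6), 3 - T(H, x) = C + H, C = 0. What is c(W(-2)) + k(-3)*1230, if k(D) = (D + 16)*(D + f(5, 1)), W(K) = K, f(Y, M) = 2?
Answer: -15983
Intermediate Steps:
T(H, x) = 3 - H (T(H, x) = 3 - (0 + H) = 3 - H)
c(v) = 7 (c(v) = 3 - 1*(-4) = 3 + 4 = 7)
k(D) = (2 + D)*(16 + D) (k(D) = (D + 16)*(D + 2) = (16 + D)*(2 + D) = (2 + D)*(16 + D))
c(W(-2)) + k(-3)*1230 = 7 + (32 + (-3)**2 + 18*(-3))*1230 = 7 + (32 + 9 - 54)*1230 = 7 - 13*1230 = 7 - 15990 = -15983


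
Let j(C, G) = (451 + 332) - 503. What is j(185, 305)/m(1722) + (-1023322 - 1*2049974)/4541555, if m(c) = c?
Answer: -287184308/558611265 ≈ -0.51410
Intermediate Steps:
j(C, G) = 280 (j(C, G) = 783 - 503 = 280)
j(185, 305)/m(1722) + (-1023322 - 1*2049974)/4541555 = 280/1722 + (-1023322 - 1*2049974)/4541555 = 280*(1/1722) + (-1023322 - 2049974)*(1/4541555) = 20/123 - 3073296*1/4541555 = 20/123 - 3073296/4541555 = -287184308/558611265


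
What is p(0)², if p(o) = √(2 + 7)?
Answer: 9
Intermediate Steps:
p(o) = 3 (p(o) = √9 = 3)
p(0)² = 3² = 9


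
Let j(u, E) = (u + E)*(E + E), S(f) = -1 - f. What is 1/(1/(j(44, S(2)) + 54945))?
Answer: 54699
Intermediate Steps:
j(u, E) = 2*E*(E + u) (j(u, E) = (E + u)*(2*E) = 2*E*(E + u))
1/(1/(j(44, S(2)) + 54945)) = 1/(1/(2*(-1 - 1*2)*((-1 - 1*2) + 44) + 54945)) = 1/(1/(2*(-1 - 2)*((-1 - 2) + 44) + 54945)) = 1/(1/(2*(-3)*(-3 + 44) + 54945)) = 1/(1/(2*(-3)*41 + 54945)) = 1/(1/(-246 + 54945)) = 1/(1/54699) = 54699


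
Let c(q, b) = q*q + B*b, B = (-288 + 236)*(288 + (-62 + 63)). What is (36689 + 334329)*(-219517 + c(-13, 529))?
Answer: -3030905404880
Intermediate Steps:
B = -15028 (B = -52*(288 + 1) = -52*289 = -15028)
c(q, b) = q² - 15028*b (c(q, b) = q*q - 15028*b = q² - 15028*b)
(36689 + 334329)*(-219517 + c(-13, 529)) = (36689 + 334329)*(-219517 + ((-13)² - 15028*529)) = 371018*(-219517 + (169 - 7949812)) = 371018*(-219517 - 7949643) = 371018*(-8169160) = -3030905404880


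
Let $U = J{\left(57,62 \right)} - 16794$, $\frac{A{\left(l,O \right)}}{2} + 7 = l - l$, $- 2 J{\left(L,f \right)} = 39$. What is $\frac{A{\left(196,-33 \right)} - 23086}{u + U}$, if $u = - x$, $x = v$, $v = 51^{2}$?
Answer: $\frac{2200}{1849} \approx 1.1898$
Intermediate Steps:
$v = 2601$
$J{\left(L,f \right)} = - \frac{39}{2}$ ($J{\left(L,f \right)} = \left(- \frac{1}{2}\right) 39 = - \frac{39}{2}$)
$A{\left(l,O \right)} = -14$ ($A{\left(l,O \right)} = -14 + 2 \left(l - l\right) = -14 + 2 \cdot 0 = -14 + 0 = -14$)
$x = 2601$
$U = - \frac{33627}{2}$ ($U = - \frac{39}{2} - 16794 = - \frac{33627}{2} \approx -16814.0$)
$u = -2601$ ($u = \left(-1\right) 2601 = -2601$)
$\frac{A{\left(196,-33 \right)} - 23086}{u + U} = \frac{-14 - 23086}{-2601 - \frac{33627}{2}} = - \frac{23100}{- \frac{38829}{2}} = \left(-23100\right) \left(- \frac{2}{38829}\right) = \frac{2200}{1849}$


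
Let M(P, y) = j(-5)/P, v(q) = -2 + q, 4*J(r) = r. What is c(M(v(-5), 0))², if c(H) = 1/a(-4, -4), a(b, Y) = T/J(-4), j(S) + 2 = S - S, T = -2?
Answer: ¼ ≈ 0.25000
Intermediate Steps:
J(r) = r/4
j(S) = -2 (j(S) = -2 + (S - S) = -2 + 0 = -2)
a(b, Y) = 2 (a(b, Y) = -2/((¼)*(-4)) = -2/(-1) = -2*(-1) = 2)
M(P, y) = -2/P
c(H) = ½ (c(H) = 1/2 = ½)
c(M(v(-5), 0))² = (½)² = ¼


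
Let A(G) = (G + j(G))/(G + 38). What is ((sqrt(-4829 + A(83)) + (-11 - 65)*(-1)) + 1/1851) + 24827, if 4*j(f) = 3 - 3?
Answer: 46095454/1851 + 3*I*sqrt(64914)/11 ≈ 24903.0 + 69.486*I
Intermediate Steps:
j(f) = 0 (j(f) = (3 - 3)/4 = (1/4)*0 = 0)
A(G) = G/(38 + G) (A(G) = (G + 0)/(G + 38) = G/(38 + G))
((sqrt(-4829 + A(83)) + (-11 - 65)*(-1)) + 1/1851) + 24827 = ((sqrt(-4829 + 83/(38 + 83)) + (-11 - 65)*(-1)) + 1/1851) + 24827 = ((sqrt(-4829 + 83/121) - 76*(-1)) + 1/1851) + 24827 = ((sqrt(-4829 + 83*(1/121)) + 76) + 1/1851) + 24827 = ((sqrt(-4829 + 83/121) + 76) + 1/1851) + 24827 = ((sqrt(-584226/121) + 76) + 1/1851) + 24827 = ((3*I*sqrt(64914)/11 + 76) + 1/1851) + 24827 = ((76 + 3*I*sqrt(64914)/11) + 1/1851) + 24827 = (140677/1851 + 3*I*sqrt(64914)/11) + 24827 = 46095454/1851 + 3*I*sqrt(64914)/11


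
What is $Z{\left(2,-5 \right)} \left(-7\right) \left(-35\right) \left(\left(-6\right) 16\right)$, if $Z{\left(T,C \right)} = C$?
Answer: $117600$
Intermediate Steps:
$Z{\left(2,-5 \right)} \left(-7\right) \left(-35\right) \left(\left(-6\right) 16\right) = \left(-5\right) \left(-7\right) \left(-35\right) \left(\left(-6\right) 16\right) = 35 \left(-35\right) \left(-96\right) = \left(-1225\right) \left(-96\right) = 117600$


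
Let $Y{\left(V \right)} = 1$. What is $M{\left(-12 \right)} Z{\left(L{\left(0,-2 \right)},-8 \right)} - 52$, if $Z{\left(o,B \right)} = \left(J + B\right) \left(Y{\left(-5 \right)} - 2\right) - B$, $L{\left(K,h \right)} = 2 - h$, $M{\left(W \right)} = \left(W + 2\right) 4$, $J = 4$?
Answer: $-532$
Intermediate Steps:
$M{\left(W \right)} = 8 + 4 W$ ($M{\left(W \right)} = \left(2 + W\right) 4 = 8 + 4 W$)
$Z{\left(o,B \right)} = -4 - 2 B$ ($Z{\left(o,B \right)} = \left(4 + B\right) \left(1 - 2\right) - B = \left(4 + B\right) \left(-1\right) - B = \left(-4 - B\right) - B = -4 - 2 B$)
$M{\left(-12 \right)} Z{\left(L{\left(0,-2 \right)},-8 \right)} - 52 = \left(8 + 4 \left(-12\right)\right) \left(-4 - -16\right) - 52 = \left(8 - 48\right) \left(-4 + 16\right) - 52 = \left(-40\right) 12 - 52 = -480 - 52 = -532$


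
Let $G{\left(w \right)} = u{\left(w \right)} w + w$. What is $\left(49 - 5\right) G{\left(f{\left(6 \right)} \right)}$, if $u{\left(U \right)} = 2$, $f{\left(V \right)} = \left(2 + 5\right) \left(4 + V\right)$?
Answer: $9240$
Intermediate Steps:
$f{\left(V \right)} = 28 + 7 V$ ($f{\left(V \right)} = 7 \left(4 + V\right) = 28 + 7 V$)
$G{\left(w \right)} = 3 w$ ($G{\left(w \right)} = 2 w + w = 3 w$)
$\left(49 - 5\right) G{\left(f{\left(6 \right)} \right)} = \left(49 - 5\right) 3 \left(28 + 7 \cdot 6\right) = 44 \cdot 3 \left(28 + 42\right) = 44 \cdot 3 \cdot 70 = 44 \cdot 210 = 9240$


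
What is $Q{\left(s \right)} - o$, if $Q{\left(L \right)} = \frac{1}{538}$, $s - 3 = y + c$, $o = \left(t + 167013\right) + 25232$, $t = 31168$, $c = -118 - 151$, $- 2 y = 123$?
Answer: $- \frac{120196193}{538} \approx -2.2341 \cdot 10^{5}$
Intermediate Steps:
$y = - \frac{123}{2}$ ($y = \left(- \frac{1}{2}\right) 123 = - \frac{123}{2} \approx -61.5$)
$c = -269$ ($c = -118 - 151 = -269$)
$o = 223413$ ($o = \left(31168 + 167013\right) + 25232 = 198181 + 25232 = 223413$)
$s = - \frac{655}{2}$ ($s = 3 - \frac{661}{2} = - \frac{655}{2} \approx -327.5$)
$Q{\left(L \right)} = \frac{1}{538}$
$Q{\left(s \right)} - o = \frac{1}{538} - 223413 = - \frac{120196193}{538}$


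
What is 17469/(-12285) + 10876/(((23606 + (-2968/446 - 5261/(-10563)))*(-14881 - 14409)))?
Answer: -105348831001748557/74085297881706475 ≈ -1.4220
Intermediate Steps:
17469/(-12285) + 10876/(((23606 + (-2968/446 - 5261/(-10563)))*(-14881 - 14409))) = 17469*(-1/12285) + 10876/(((23606 + (-2968*1/446 - 5261*(-1/10563)))*(-29290))) = -647/455 + 10876/(((23606 + (-1484/223 + 5261/10563))*(-29290))) = -647/455 + 10876/(((23606 - 14502289/2355549)*(-29290))) = -647/455 + 10876/(((55590587405/2355549)*(-29290))) = -647/455 + 10876/(-1628248305092450/2355549) = -647/455 + 10876*(-2355549/1628248305092450) = -647/455 - 12809475462/814124152546225 = -105348831001748557/74085297881706475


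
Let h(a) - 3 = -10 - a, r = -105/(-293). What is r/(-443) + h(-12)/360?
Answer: 122239/9345528 ≈ 0.013080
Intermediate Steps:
r = 105/293 (r = -105*(-1/293) = 105/293 ≈ 0.35836)
h(a) = -7 - a (h(a) = 3 + (-10 - a) = -7 - a)
r/(-443) + h(-12)/360 = (105/293)/(-443) + (-7 - 1*(-12))/360 = (105/293)*(-1/443) + (-7 + 12)*(1/360) = -105/129799 + 5*(1/360) = -105/129799 + 1/72 = 122239/9345528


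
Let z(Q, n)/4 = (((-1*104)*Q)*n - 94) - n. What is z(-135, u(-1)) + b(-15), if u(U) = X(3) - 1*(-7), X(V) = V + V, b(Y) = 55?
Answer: 729707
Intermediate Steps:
X(V) = 2*V
u(U) = 13 (u(U) = 2*3 - 1*(-7) = 6 + 7 = 13)
z(Q, n) = -376 - 4*n - 416*Q*n (z(Q, n) = 4*((((-1*104)*Q)*n - 94) - n) = 4*(((-104*Q)*n - 94) - n) = 4*((-104*Q*n - 94) - n) = 4*((-94 - 104*Q*n) - n) = 4*(-94 - n - 104*Q*n) = -376 - 4*n - 416*Q*n)
z(-135, u(-1)) + b(-15) = (-376 - 4*13 - 416*(-135)*13) + 55 = (-376 - 52 + 730080) + 55 = 729652 + 55 = 729707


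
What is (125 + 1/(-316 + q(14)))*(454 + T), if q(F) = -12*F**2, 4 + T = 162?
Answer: 51025347/667 ≈ 76500.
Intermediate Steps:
T = 158 (T = -4 + 162 = 158)
(125 + 1/(-316 + q(14)))*(454 + T) = (125 + 1/(-316 - 12*14**2))*(454 + 158) = (125 + 1/(-316 - 12*196))*612 = (125 + 1/(-316 - 2352))*612 = (125 + 1/(-2668))*612 = (125 - 1/2668)*612 = (333499/2668)*612 = 51025347/667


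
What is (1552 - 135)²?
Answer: 2007889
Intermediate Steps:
(1552 - 135)² = 1417² = 2007889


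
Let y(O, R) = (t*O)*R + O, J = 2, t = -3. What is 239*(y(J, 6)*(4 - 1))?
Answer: -24378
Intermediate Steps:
y(O, R) = O - 3*O*R (y(O, R) = (-3*O)*R + O = -3*O*R + O = O - 3*O*R)
239*(y(J, 6)*(4 - 1)) = 239*((2*(1 - 3*6))*(4 - 1)) = 239*((2*(1 - 18))*3) = 239*((2*(-17))*3) = 239*(-34*3) = 239*(-102) = -24378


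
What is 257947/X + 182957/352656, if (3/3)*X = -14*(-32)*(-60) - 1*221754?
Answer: -842170861/1623745776 ≈ -0.51866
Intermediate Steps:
X = -248634 (X = -14*(-32)*(-60) - 1*221754 = 448*(-60) - 221754 = -26880 - 221754 = -248634)
257947/X + 182957/352656 = 257947/(-248634) + 182957/352656 = 257947*(-1/248634) + 182957*(1/352656) = -257947/248634 + 182957/352656 = -842170861/1623745776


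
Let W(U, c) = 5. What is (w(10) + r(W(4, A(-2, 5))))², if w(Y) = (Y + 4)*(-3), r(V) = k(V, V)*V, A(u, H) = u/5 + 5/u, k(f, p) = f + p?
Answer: 64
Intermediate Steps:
A(u, H) = 5/u + u/5 (A(u, H) = u*(⅕) + 5/u = u/5 + 5/u = 5/u + u/5)
r(V) = 2*V² (r(V) = (V + V)*V = (2*V)*V = 2*V²)
w(Y) = -12 - 3*Y (w(Y) = (4 + Y)*(-3) = -12 - 3*Y)
(w(10) + r(W(4, A(-2, 5))))² = ((-12 - 3*10) + 2*5²)² = ((-12 - 30) + 2*25)² = (-42 + 50)² = 8² = 64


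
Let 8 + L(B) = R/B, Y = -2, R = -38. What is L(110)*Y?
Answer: 918/55 ≈ 16.691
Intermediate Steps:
L(B) = -8 - 38/B
L(110)*Y = (-8 - 38/110)*(-2) = (-8 - 38*1/110)*(-2) = (-8 - 19/55)*(-2) = -459/55*(-2) = 918/55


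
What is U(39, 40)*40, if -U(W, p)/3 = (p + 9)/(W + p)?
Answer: -5880/79 ≈ -74.430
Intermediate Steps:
U(W, p) = -3*(9 + p)/(W + p) (U(W, p) = -3*(p + 9)/(W + p) = -3*(9 + p)/(W + p))
U(39, 40)*40 = (3*(-9 - 1*40)/(39 + 40))*40 = (3*(-9 - 40)/79)*40 = (3*(1/79)*(-49))*40 = -147/79*40 = -5880/79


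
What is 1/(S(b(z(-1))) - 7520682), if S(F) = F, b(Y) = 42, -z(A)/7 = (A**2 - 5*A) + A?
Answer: -1/7520640 ≈ -1.3297e-7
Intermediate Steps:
z(A) = -7*A**2 + 28*A (z(A) = -7*((A**2 - 5*A) + A) = -7*(A**2 - 4*A) = -7*A**2 + 28*A)
1/(S(b(z(-1))) - 7520682) = 1/(42 - 7520682) = 1/(-7520640) = -1/7520640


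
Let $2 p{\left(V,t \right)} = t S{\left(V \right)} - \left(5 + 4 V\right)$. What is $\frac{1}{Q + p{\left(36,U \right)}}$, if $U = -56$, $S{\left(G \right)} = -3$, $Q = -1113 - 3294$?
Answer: $- \frac{2}{8795} \approx -0.0002274$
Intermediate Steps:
$Q = -4407$ ($Q = -1113 - 3294 = -4407$)
$p{\left(V,t \right)} = - \frac{5}{2} - 2 V - \frac{3 t}{2}$ ($p{\left(V,t \right)} = \frac{t \left(-3\right) - \left(5 + 4 V\right)}{2} = \frac{- 3 t - \left(5 + 4 V\right)}{2} = \frac{-5 - 4 V - 3 t}{2} = - \frac{5}{2} - 2 V - \frac{3 t}{2}$)
$\frac{1}{Q + p{\left(36,U \right)}} = \frac{1}{-4407 - - \frac{19}{2}} = \frac{1}{-4407 + \frac{19}{2}} = \frac{1}{- \frac{8795}{2}} = - \frac{2}{8795}$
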